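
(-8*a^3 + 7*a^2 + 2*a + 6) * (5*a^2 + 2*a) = -40*a^5 + 19*a^4 + 24*a^3 + 34*a^2 + 12*a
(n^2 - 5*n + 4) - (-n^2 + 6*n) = 2*n^2 - 11*n + 4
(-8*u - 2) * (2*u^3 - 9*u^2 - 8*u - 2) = -16*u^4 + 68*u^3 + 82*u^2 + 32*u + 4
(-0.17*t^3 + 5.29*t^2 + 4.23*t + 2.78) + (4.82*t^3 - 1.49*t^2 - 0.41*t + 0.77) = 4.65*t^3 + 3.8*t^2 + 3.82*t + 3.55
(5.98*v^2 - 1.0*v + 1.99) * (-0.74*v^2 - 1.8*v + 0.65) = -4.4252*v^4 - 10.024*v^3 + 4.2144*v^2 - 4.232*v + 1.2935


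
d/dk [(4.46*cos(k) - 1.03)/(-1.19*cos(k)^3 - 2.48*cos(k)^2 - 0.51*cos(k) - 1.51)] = (-10.6148*cos(k)^3 - 7.3837*cos(k)^2 + 5.1088*cos(k) + 7.2599)*sin(k)/(1.4161*cos(k)^6 + 5.9024*cos(k)^5 + 7.3642*cos(k)^4 + 6.1234*cos(k)^3 + 7.7497*cos(k)^2 + 1.5402*cos(k) + 2.2801)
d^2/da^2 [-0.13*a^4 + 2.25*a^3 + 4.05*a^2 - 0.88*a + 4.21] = -1.56*a^2 + 13.5*a + 8.1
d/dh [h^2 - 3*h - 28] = 2*h - 3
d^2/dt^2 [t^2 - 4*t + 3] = 2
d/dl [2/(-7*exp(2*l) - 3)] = 28*exp(2*l)/(7*exp(2*l) + 3)^2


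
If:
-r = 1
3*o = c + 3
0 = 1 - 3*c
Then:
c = 1/3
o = 10/9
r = -1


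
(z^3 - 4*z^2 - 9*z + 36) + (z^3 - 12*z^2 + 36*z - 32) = 2*z^3 - 16*z^2 + 27*z + 4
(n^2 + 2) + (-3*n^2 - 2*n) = -2*n^2 - 2*n + 2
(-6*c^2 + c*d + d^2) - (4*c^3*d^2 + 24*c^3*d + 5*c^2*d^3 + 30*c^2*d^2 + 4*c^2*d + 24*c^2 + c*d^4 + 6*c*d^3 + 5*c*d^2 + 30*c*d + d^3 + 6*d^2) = -4*c^3*d^2 - 24*c^3*d - 5*c^2*d^3 - 30*c^2*d^2 - 4*c^2*d - 30*c^2 - c*d^4 - 6*c*d^3 - 5*c*d^2 - 29*c*d - d^3 - 5*d^2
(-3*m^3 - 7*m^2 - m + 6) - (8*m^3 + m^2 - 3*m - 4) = -11*m^3 - 8*m^2 + 2*m + 10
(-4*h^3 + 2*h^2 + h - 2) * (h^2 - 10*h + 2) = -4*h^5 + 42*h^4 - 27*h^3 - 8*h^2 + 22*h - 4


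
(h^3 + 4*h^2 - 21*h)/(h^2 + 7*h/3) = 3*(h^2 + 4*h - 21)/(3*h + 7)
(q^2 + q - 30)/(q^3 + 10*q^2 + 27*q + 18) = (q - 5)/(q^2 + 4*q + 3)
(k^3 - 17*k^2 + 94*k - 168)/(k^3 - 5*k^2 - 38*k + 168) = (k - 6)/(k + 6)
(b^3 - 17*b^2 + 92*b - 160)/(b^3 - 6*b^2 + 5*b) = (b^2 - 12*b + 32)/(b*(b - 1))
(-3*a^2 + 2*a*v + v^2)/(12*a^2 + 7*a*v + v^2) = (-a + v)/(4*a + v)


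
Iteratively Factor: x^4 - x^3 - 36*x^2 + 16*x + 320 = (x - 5)*(x^3 + 4*x^2 - 16*x - 64) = (x - 5)*(x - 4)*(x^2 + 8*x + 16) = (x - 5)*(x - 4)*(x + 4)*(x + 4)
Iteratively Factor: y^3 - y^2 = (y)*(y^2 - y) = y*(y - 1)*(y)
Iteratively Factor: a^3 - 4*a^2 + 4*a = (a - 2)*(a^2 - 2*a) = (a - 2)^2*(a)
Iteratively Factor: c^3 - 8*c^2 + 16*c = (c)*(c^2 - 8*c + 16) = c*(c - 4)*(c - 4)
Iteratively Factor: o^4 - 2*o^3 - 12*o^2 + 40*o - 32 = (o - 2)*(o^3 - 12*o + 16) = (o - 2)*(o + 4)*(o^2 - 4*o + 4) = (o - 2)^2*(o + 4)*(o - 2)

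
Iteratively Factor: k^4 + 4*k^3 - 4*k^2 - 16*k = (k)*(k^3 + 4*k^2 - 4*k - 16) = k*(k - 2)*(k^2 + 6*k + 8) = k*(k - 2)*(k + 4)*(k + 2)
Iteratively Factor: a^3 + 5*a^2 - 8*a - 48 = (a + 4)*(a^2 + a - 12) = (a - 3)*(a + 4)*(a + 4)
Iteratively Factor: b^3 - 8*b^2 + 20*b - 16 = (b - 4)*(b^2 - 4*b + 4) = (b - 4)*(b - 2)*(b - 2)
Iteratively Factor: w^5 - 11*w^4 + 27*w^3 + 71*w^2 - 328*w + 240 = (w + 3)*(w^4 - 14*w^3 + 69*w^2 - 136*w + 80) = (w - 4)*(w + 3)*(w^3 - 10*w^2 + 29*w - 20) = (w - 5)*(w - 4)*(w + 3)*(w^2 - 5*w + 4) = (w - 5)*(w - 4)^2*(w + 3)*(w - 1)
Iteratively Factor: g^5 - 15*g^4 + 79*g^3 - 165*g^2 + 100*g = (g - 4)*(g^4 - 11*g^3 + 35*g^2 - 25*g) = (g - 5)*(g - 4)*(g^3 - 6*g^2 + 5*g) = (g - 5)*(g - 4)*(g - 1)*(g^2 - 5*g) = (g - 5)^2*(g - 4)*(g - 1)*(g)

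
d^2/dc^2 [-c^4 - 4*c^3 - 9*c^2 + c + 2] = -12*c^2 - 24*c - 18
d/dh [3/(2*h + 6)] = -3/(2*(h + 3)^2)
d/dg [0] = 0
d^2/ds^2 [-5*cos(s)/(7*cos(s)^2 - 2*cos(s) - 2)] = (-70*(1 - cos(s)^2)^2 - 245*cos(s)^5 + 70*cos(s)^3 - 120*cos(s)^2 + 400*cos(s) + 30)/(-7*cos(s)^2 + 2*cos(s) + 2)^3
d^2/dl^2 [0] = 0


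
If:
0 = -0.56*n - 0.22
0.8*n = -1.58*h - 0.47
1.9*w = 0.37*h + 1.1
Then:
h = -0.10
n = -0.39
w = 0.56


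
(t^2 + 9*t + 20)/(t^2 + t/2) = 2*(t^2 + 9*t + 20)/(t*(2*t + 1))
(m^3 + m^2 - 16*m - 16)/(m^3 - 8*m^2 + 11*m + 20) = (m + 4)/(m - 5)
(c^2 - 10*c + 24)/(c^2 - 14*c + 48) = (c - 4)/(c - 8)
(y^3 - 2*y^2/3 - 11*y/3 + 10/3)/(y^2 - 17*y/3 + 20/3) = (y^2 + y - 2)/(y - 4)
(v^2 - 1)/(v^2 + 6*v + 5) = (v - 1)/(v + 5)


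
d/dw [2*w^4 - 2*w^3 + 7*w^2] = 2*w*(4*w^2 - 3*w + 7)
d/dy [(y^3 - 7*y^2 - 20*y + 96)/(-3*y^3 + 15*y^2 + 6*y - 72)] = 2*(-y^2 - 24*y + 16)/(3*(y^4 - 4*y^3 - 12*y^2 + 32*y + 64))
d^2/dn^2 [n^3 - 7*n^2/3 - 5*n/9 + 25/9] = 6*n - 14/3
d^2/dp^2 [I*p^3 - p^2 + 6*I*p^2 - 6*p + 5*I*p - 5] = 6*I*p - 2 + 12*I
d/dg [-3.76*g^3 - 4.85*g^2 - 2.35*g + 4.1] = -11.28*g^2 - 9.7*g - 2.35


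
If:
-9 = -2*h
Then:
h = 9/2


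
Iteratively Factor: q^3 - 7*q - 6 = (q + 1)*(q^2 - q - 6) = (q - 3)*(q + 1)*(q + 2)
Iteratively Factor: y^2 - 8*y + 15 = (y - 3)*(y - 5)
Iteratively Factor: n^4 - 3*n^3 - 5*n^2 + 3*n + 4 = (n - 1)*(n^3 - 2*n^2 - 7*n - 4) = (n - 1)*(n + 1)*(n^2 - 3*n - 4) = (n - 4)*(n - 1)*(n + 1)*(n + 1)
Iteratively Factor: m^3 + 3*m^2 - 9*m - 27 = (m + 3)*(m^2 - 9) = (m + 3)^2*(m - 3)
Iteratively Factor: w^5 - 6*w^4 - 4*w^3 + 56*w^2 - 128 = (w - 2)*(w^4 - 4*w^3 - 12*w^2 + 32*w + 64) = (w - 2)*(w + 2)*(w^3 - 6*w^2 + 32) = (w - 4)*(w - 2)*(w + 2)*(w^2 - 2*w - 8) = (w - 4)^2*(w - 2)*(w + 2)*(w + 2)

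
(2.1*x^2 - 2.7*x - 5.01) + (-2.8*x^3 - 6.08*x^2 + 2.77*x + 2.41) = -2.8*x^3 - 3.98*x^2 + 0.0699999999999998*x - 2.6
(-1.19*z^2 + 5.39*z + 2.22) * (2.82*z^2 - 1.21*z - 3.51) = -3.3558*z^4 + 16.6397*z^3 + 3.9154*z^2 - 21.6051*z - 7.7922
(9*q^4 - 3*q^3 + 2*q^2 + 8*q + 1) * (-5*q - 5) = -45*q^5 - 30*q^4 + 5*q^3 - 50*q^2 - 45*q - 5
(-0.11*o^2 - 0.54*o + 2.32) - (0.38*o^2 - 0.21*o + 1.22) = -0.49*o^2 - 0.33*o + 1.1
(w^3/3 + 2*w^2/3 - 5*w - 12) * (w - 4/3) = w^4/3 + 2*w^3/9 - 53*w^2/9 - 16*w/3 + 16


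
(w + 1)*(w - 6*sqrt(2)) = w^2 - 6*sqrt(2)*w + w - 6*sqrt(2)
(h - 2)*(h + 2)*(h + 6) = h^3 + 6*h^2 - 4*h - 24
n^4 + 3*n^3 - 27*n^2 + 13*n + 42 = (n - 3)*(n - 2)*(n + 1)*(n + 7)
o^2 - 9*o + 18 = (o - 6)*(o - 3)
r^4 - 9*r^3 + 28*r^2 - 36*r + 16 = (r - 4)*(r - 2)^2*(r - 1)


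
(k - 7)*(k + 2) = k^2 - 5*k - 14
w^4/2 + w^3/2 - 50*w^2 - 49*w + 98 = (w/2 + 1)*(w - 1)*(w - 7*sqrt(2))*(w + 7*sqrt(2))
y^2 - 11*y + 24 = (y - 8)*(y - 3)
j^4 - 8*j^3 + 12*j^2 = j^2*(j - 6)*(j - 2)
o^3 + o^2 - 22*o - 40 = (o - 5)*(o + 2)*(o + 4)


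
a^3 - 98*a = a*(a - 7*sqrt(2))*(a + 7*sqrt(2))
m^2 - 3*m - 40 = (m - 8)*(m + 5)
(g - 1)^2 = g^2 - 2*g + 1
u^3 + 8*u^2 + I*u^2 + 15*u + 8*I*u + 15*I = (u + 3)*(u + 5)*(u + I)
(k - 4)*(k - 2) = k^2 - 6*k + 8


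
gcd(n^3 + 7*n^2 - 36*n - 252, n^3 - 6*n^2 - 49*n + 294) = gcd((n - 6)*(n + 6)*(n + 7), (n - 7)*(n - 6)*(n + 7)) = n^2 + n - 42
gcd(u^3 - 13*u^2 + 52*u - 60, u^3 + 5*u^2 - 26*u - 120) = u - 5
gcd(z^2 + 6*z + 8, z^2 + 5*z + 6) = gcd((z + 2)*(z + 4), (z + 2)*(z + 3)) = z + 2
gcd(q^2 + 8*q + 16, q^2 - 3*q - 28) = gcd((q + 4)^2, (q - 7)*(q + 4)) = q + 4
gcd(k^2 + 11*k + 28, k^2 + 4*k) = k + 4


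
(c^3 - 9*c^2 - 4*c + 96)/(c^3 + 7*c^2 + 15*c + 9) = (c^2 - 12*c + 32)/(c^2 + 4*c + 3)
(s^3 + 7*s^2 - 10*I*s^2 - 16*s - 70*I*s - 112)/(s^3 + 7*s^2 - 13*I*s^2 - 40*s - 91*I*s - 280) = (s - 2*I)/(s - 5*I)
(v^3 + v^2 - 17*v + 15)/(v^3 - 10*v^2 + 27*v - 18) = (v + 5)/(v - 6)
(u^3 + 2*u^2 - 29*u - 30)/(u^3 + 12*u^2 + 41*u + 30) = (u - 5)/(u + 5)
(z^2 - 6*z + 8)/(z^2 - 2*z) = (z - 4)/z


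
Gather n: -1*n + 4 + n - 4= 0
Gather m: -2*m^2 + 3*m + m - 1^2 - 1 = -2*m^2 + 4*m - 2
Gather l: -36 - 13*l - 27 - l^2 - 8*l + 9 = -l^2 - 21*l - 54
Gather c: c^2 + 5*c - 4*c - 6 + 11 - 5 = c^2 + c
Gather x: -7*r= -7*r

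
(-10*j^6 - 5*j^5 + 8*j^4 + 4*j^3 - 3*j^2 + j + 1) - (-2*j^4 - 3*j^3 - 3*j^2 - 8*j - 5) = -10*j^6 - 5*j^5 + 10*j^4 + 7*j^3 + 9*j + 6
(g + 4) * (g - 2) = g^2 + 2*g - 8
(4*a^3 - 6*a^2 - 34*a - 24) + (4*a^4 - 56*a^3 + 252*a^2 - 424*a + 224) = 4*a^4 - 52*a^3 + 246*a^2 - 458*a + 200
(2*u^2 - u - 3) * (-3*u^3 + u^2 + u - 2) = -6*u^5 + 5*u^4 + 10*u^3 - 8*u^2 - u + 6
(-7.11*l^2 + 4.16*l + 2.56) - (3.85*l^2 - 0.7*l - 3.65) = -10.96*l^2 + 4.86*l + 6.21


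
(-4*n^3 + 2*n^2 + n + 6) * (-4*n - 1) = 16*n^4 - 4*n^3 - 6*n^2 - 25*n - 6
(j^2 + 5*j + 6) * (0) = 0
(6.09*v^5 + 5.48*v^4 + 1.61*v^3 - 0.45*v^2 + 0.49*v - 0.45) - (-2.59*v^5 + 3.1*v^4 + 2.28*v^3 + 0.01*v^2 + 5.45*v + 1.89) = 8.68*v^5 + 2.38*v^4 - 0.67*v^3 - 0.46*v^2 - 4.96*v - 2.34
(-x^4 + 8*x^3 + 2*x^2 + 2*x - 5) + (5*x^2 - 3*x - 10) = -x^4 + 8*x^3 + 7*x^2 - x - 15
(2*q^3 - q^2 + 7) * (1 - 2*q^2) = -4*q^5 + 2*q^4 + 2*q^3 - 15*q^2 + 7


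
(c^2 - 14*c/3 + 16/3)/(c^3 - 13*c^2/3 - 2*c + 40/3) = (3*c - 8)/(3*c^2 - 7*c - 20)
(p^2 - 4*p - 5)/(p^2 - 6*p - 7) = (p - 5)/(p - 7)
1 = 1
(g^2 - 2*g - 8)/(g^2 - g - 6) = (g - 4)/(g - 3)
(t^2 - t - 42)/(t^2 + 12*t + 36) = (t - 7)/(t + 6)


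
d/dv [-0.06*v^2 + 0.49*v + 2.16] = 0.49 - 0.12*v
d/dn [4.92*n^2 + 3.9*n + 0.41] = 9.84*n + 3.9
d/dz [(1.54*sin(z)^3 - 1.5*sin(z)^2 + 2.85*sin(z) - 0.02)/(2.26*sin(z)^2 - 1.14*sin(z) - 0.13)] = (3.4804*sin(z)^4 - 3.5112*sin(z)^3 - 5.3316*sin(z)^2 + 0.4804*sin(z) - 0.3933)*cos(z)/(5.1076*sin(z)^4 - 5.1528*sin(z)^3 + 0.712*sin(z)^2 + 0.2964*sin(z) + 0.0169)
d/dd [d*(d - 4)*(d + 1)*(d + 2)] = 4*d^3 - 3*d^2 - 20*d - 8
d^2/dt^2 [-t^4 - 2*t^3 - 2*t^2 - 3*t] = -12*t^2 - 12*t - 4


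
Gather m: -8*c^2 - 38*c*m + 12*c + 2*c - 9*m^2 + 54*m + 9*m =-8*c^2 + 14*c - 9*m^2 + m*(63 - 38*c)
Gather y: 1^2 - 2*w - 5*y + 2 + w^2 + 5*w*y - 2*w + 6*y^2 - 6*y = w^2 - 4*w + 6*y^2 + y*(5*w - 11) + 3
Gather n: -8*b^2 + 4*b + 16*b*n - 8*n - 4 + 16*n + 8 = -8*b^2 + 4*b + n*(16*b + 8) + 4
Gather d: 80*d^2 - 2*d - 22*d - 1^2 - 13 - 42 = 80*d^2 - 24*d - 56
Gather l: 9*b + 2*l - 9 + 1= 9*b + 2*l - 8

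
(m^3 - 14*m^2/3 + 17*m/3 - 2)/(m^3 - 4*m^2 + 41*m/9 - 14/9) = 3*(m - 3)/(3*m - 7)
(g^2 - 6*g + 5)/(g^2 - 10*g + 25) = (g - 1)/(g - 5)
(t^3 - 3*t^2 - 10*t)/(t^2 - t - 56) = t*(-t^2 + 3*t + 10)/(-t^2 + t + 56)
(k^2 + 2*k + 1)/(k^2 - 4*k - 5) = (k + 1)/(k - 5)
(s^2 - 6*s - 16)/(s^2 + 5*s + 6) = (s - 8)/(s + 3)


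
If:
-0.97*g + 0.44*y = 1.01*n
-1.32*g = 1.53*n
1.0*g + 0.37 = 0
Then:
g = -0.37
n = 0.32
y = -0.08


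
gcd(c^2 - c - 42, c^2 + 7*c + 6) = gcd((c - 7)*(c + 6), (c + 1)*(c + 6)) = c + 6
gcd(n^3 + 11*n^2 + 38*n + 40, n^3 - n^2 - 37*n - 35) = n + 5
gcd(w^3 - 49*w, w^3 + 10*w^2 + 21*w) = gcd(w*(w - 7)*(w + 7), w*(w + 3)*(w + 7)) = w^2 + 7*w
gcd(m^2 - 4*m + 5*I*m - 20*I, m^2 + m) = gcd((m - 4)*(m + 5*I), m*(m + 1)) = 1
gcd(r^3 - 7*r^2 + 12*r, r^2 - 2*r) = r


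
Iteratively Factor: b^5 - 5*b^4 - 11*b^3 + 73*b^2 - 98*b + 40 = (b - 1)*(b^4 - 4*b^3 - 15*b^2 + 58*b - 40) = (b - 5)*(b - 1)*(b^3 + b^2 - 10*b + 8) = (b - 5)*(b - 1)*(b + 4)*(b^2 - 3*b + 2) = (b - 5)*(b - 2)*(b - 1)*(b + 4)*(b - 1)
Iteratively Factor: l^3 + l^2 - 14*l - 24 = (l + 3)*(l^2 - 2*l - 8) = (l - 4)*(l + 3)*(l + 2)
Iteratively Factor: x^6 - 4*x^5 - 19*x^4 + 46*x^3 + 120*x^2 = (x + 2)*(x^5 - 6*x^4 - 7*x^3 + 60*x^2) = (x - 4)*(x + 2)*(x^4 - 2*x^3 - 15*x^2) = x*(x - 4)*(x + 2)*(x^3 - 2*x^2 - 15*x) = x^2*(x - 4)*(x + 2)*(x^2 - 2*x - 15) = x^2*(x - 4)*(x + 2)*(x + 3)*(x - 5)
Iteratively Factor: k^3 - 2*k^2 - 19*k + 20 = (k - 5)*(k^2 + 3*k - 4) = (k - 5)*(k + 4)*(k - 1)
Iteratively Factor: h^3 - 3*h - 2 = (h - 2)*(h^2 + 2*h + 1) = (h - 2)*(h + 1)*(h + 1)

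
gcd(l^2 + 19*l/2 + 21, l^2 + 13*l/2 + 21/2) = l + 7/2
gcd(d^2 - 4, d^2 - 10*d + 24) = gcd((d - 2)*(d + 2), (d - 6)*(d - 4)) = 1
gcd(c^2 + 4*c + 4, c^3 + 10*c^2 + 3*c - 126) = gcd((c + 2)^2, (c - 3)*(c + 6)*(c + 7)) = 1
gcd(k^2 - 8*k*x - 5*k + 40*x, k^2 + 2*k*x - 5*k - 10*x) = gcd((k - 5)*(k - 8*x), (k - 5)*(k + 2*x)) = k - 5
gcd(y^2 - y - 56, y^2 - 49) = y + 7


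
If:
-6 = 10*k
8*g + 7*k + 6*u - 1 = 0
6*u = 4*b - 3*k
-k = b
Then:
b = 3/5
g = 1/8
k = -3/5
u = 7/10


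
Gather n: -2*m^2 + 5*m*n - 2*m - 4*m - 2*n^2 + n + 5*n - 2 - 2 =-2*m^2 - 6*m - 2*n^2 + n*(5*m + 6) - 4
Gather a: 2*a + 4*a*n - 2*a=4*a*n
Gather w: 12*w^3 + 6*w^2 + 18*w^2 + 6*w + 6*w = 12*w^3 + 24*w^2 + 12*w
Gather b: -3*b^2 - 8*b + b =-3*b^2 - 7*b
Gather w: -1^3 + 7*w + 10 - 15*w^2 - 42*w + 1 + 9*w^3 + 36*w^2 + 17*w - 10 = 9*w^3 + 21*w^2 - 18*w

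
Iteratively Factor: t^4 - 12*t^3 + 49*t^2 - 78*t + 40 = (t - 2)*(t^3 - 10*t^2 + 29*t - 20) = (t - 4)*(t - 2)*(t^2 - 6*t + 5) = (t - 4)*(t - 2)*(t - 1)*(t - 5)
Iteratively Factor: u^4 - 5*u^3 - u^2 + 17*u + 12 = (u + 1)*(u^3 - 6*u^2 + 5*u + 12) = (u - 3)*(u + 1)*(u^2 - 3*u - 4) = (u - 3)*(u + 1)^2*(u - 4)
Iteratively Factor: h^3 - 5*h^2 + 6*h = (h)*(h^2 - 5*h + 6) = h*(h - 2)*(h - 3)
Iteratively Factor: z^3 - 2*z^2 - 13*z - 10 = (z + 1)*(z^2 - 3*z - 10) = (z + 1)*(z + 2)*(z - 5)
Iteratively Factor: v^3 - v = (v)*(v^2 - 1) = v*(v - 1)*(v + 1)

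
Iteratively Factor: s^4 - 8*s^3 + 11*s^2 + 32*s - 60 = (s - 5)*(s^3 - 3*s^2 - 4*s + 12) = (s - 5)*(s - 2)*(s^2 - s - 6) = (s - 5)*(s - 3)*(s - 2)*(s + 2)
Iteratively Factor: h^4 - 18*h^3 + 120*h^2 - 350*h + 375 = (h - 3)*(h^3 - 15*h^2 + 75*h - 125) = (h - 5)*(h - 3)*(h^2 - 10*h + 25) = (h - 5)^2*(h - 3)*(h - 5)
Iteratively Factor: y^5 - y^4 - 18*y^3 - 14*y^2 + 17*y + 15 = (y - 1)*(y^4 - 18*y^2 - 32*y - 15) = (y - 1)*(y + 1)*(y^3 - y^2 - 17*y - 15) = (y - 1)*(y + 1)*(y + 3)*(y^2 - 4*y - 5) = (y - 1)*(y + 1)^2*(y + 3)*(y - 5)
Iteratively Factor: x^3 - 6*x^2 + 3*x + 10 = (x - 5)*(x^2 - x - 2) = (x - 5)*(x + 1)*(x - 2)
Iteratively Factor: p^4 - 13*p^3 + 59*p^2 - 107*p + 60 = (p - 3)*(p^3 - 10*p^2 + 29*p - 20) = (p - 3)*(p - 1)*(p^2 - 9*p + 20) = (p - 4)*(p - 3)*(p - 1)*(p - 5)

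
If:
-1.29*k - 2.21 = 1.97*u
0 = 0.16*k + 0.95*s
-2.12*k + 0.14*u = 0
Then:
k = -0.07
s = 0.01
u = -1.08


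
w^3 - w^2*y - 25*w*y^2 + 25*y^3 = (w - 5*y)*(w - y)*(w + 5*y)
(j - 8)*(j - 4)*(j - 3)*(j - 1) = j^4 - 16*j^3 + 83*j^2 - 164*j + 96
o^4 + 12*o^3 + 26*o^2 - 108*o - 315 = (o - 3)*(o + 3)*(o + 5)*(o + 7)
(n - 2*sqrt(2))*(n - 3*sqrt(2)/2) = n^2 - 7*sqrt(2)*n/2 + 6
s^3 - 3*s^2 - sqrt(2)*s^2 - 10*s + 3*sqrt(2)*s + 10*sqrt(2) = (s - 5)*(s + 2)*(s - sqrt(2))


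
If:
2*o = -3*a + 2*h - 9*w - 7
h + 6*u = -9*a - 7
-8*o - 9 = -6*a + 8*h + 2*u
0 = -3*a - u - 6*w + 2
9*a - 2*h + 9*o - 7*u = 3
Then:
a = 9977/7704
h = 3261/856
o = -3887/1284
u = -3205/856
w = 2387/7704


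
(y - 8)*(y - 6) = y^2 - 14*y + 48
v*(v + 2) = v^2 + 2*v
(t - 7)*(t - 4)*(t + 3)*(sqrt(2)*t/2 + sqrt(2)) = sqrt(2)*t^4/2 - 3*sqrt(2)*t^3 - 21*sqrt(2)*t^2/2 + 37*sqrt(2)*t + 84*sqrt(2)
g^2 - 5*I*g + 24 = (g - 8*I)*(g + 3*I)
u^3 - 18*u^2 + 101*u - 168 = (u - 8)*(u - 7)*(u - 3)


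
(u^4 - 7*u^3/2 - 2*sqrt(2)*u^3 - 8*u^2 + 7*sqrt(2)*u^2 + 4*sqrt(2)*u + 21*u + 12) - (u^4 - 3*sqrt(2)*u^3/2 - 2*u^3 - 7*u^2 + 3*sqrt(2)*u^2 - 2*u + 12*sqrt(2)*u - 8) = -3*u^3/2 - sqrt(2)*u^3/2 - u^2 + 4*sqrt(2)*u^2 - 8*sqrt(2)*u + 23*u + 20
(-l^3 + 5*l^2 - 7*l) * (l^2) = -l^5 + 5*l^4 - 7*l^3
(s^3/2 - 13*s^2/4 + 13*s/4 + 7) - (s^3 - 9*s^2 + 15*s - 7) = -s^3/2 + 23*s^2/4 - 47*s/4 + 14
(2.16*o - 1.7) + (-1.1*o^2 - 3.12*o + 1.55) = -1.1*o^2 - 0.96*o - 0.15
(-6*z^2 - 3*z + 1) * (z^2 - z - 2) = -6*z^4 + 3*z^3 + 16*z^2 + 5*z - 2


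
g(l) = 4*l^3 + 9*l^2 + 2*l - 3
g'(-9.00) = 812.00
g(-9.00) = -2208.00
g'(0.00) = 2.00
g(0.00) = -3.00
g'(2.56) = 126.72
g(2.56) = 128.21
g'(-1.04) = -3.74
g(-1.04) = 0.15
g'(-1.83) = 9.25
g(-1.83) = -1.03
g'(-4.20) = 138.08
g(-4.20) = -148.99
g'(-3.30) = 73.28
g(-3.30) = -55.34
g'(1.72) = 68.46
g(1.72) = 47.42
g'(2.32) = 108.35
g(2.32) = 100.03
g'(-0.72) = -4.74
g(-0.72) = -1.27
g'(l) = 12*l^2 + 18*l + 2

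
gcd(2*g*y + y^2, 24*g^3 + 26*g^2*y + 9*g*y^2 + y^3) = 2*g + y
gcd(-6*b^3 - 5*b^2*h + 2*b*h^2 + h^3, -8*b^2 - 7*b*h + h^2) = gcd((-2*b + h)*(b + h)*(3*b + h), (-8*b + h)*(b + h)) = b + h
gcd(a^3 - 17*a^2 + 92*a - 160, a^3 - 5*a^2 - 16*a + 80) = a^2 - 9*a + 20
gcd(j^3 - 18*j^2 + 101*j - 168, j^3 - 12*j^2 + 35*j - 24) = j^2 - 11*j + 24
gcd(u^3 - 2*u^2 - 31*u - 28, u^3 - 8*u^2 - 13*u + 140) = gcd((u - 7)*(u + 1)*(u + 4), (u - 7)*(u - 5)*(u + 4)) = u^2 - 3*u - 28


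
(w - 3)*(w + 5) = w^2 + 2*w - 15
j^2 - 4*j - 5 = (j - 5)*(j + 1)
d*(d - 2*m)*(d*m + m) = d^3*m - 2*d^2*m^2 + d^2*m - 2*d*m^2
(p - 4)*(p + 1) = p^2 - 3*p - 4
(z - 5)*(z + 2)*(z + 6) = z^3 + 3*z^2 - 28*z - 60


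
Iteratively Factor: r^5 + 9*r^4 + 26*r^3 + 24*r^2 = (r)*(r^4 + 9*r^3 + 26*r^2 + 24*r) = r^2*(r^3 + 9*r^2 + 26*r + 24) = r^2*(r + 3)*(r^2 + 6*r + 8) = r^2*(r + 3)*(r + 4)*(r + 2)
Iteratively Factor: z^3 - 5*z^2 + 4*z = (z - 1)*(z^2 - 4*z) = z*(z - 1)*(z - 4)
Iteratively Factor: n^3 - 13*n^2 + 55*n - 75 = (n - 5)*(n^2 - 8*n + 15) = (n - 5)*(n - 3)*(n - 5)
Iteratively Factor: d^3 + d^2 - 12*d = (d - 3)*(d^2 + 4*d) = d*(d - 3)*(d + 4)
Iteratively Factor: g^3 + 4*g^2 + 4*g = (g + 2)*(g^2 + 2*g) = (g + 2)^2*(g)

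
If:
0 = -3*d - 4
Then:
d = -4/3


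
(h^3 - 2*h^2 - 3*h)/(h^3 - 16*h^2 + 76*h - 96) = h*(h^2 - 2*h - 3)/(h^3 - 16*h^2 + 76*h - 96)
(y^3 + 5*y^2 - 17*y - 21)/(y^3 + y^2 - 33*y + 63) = (y + 1)/(y - 3)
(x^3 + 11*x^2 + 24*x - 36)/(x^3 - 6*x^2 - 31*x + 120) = (x^3 + 11*x^2 + 24*x - 36)/(x^3 - 6*x^2 - 31*x + 120)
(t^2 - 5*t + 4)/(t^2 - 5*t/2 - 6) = 2*(t - 1)/(2*t + 3)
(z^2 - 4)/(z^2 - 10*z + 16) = (z + 2)/(z - 8)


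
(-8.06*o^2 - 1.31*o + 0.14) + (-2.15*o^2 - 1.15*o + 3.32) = -10.21*o^2 - 2.46*o + 3.46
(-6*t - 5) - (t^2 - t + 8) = -t^2 - 5*t - 13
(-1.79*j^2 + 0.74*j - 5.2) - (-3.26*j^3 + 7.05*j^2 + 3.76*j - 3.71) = 3.26*j^3 - 8.84*j^2 - 3.02*j - 1.49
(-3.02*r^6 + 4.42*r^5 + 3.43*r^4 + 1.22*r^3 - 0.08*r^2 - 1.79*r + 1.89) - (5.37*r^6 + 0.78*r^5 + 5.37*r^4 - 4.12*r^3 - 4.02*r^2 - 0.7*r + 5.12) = -8.39*r^6 + 3.64*r^5 - 1.94*r^4 + 5.34*r^3 + 3.94*r^2 - 1.09*r - 3.23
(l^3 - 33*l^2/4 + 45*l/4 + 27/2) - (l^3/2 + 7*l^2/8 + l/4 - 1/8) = l^3/2 - 73*l^2/8 + 11*l + 109/8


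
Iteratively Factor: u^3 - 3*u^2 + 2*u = (u)*(u^2 - 3*u + 2) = u*(u - 1)*(u - 2)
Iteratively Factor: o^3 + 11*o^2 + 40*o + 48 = (o + 4)*(o^2 + 7*o + 12) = (o + 3)*(o + 4)*(o + 4)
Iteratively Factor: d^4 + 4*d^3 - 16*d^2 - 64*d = (d + 4)*(d^3 - 16*d) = (d - 4)*(d + 4)*(d^2 + 4*d) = d*(d - 4)*(d + 4)*(d + 4)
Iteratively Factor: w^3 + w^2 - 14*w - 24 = (w + 2)*(w^2 - w - 12) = (w - 4)*(w + 2)*(w + 3)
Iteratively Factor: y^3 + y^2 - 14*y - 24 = (y - 4)*(y^2 + 5*y + 6) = (y - 4)*(y + 2)*(y + 3)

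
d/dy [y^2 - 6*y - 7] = 2*y - 6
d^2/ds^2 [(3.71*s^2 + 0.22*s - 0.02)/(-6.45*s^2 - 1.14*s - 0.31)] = (36.25416*s^3 + 49.50117*s^2 + 3.5217*s - 0.585562)/(268.336125*s^6 + 142.28055*s^5 + 63.837585*s^4 + 15.158124*s^3 + 3.068163*s^2 + 0.328662*s + 0.029791)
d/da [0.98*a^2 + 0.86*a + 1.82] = 1.96*a + 0.86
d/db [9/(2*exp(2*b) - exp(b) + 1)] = (9 - 36*exp(b))*exp(b)/(2*exp(2*b) - exp(b) + 1)^2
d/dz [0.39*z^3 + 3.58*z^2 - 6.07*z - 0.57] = 1.17*z^2 + 7.16*z - 6.07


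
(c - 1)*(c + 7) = c^2 + 6*c - 7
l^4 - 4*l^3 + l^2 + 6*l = l*(l - 3)*(l - 2)*(l + 1)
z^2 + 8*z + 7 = (z + 1)*(z + 7)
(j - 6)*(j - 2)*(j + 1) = j^3 - 7*j^2 + 4*j + 12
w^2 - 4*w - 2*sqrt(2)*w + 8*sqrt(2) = (w - 4)*(w - 2*sqrt(2))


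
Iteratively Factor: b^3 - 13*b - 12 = (b - 4)*(b^2 + 4*b + 3) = (b - 4)*(b + 1)*(b + 3)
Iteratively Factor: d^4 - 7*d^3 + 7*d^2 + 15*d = (d)*(d^3 - 7*d^2 + 7*d + 15) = d*(d - 5)*(d^2 - 2*d - 3) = d*(d - 5)*(d - 3)*(d + 1)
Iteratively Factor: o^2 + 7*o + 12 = (o + 3)*(o + 4)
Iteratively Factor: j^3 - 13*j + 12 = (j + 4)*(j^2 - 4*j + 3) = (j - 3)*(j + 4)*(j - 1)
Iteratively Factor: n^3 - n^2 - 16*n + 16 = (n + 4)*(n^2 - 5*n + 4) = (n - 4)*(n + 4)*(n - 1)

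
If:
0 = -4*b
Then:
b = 0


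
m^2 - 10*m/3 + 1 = (m - 3)*(m - 1/3)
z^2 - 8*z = z*(z - 8)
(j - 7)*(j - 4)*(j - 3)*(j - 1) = j^4 - 15*j^3 + 75*j^2 - 145*j + 84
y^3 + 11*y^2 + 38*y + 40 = (y + 2)*(y + 4)*(y + 5)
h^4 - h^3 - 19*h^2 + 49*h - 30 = (h - 3)*(h - 2)*(h - 1)*(h + 5)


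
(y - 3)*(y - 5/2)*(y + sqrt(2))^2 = y^4 - 11*y^3/2 + 2*sqrt(2)*y^3 - 11*sqrt(2)*y^2 + 19*y^2/2 - 11*y + 15*sqrt(2)*y + 15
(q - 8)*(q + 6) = q^2 - 2*q - 48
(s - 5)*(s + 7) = s^2 + 2*s - 35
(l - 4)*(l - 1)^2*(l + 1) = l^4 - 5*l^3 + 3*l^2 + 5*l - 4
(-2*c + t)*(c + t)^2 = -2*c^3 - 3*c^2*t + t^3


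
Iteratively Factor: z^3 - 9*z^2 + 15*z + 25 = (z - 5)*(z^2 - 4*z - 5) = (z - 5)*(z + 1)*(z - 5)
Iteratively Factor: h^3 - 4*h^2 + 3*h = (h - 3)*(h^2 - h) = h*(h - 3)*(h - 1)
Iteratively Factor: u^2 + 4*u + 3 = (u + 1)*(u + 3)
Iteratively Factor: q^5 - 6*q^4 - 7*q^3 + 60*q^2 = (q)*(q^4 - 6*q^3 - 7*q^2 + 60*q) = q*(q - 4)*(q^3 - 2*q^2 - 15*q) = q^2*(q - 4)*(q^2 - 2*q - 15) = q^2*(q - 5)*(q - 4)*(q + 3)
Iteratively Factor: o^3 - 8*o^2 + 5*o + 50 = (o - 5)*(o^2 - 3*o - 10) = (o - 5)^2*(o + 2)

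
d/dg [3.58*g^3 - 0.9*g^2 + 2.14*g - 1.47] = 10.74*g^2 - 1.8*g + 2.14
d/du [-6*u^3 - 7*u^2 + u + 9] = -18*u^2 - 14*u + 1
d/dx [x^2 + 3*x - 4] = 2*x + 3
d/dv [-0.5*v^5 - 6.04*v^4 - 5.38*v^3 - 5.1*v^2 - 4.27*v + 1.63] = -2.5*v^4 - 24.16*v^3 - 16.14*v^2 - 10.2*v - 4.27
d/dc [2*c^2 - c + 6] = 4*c - 1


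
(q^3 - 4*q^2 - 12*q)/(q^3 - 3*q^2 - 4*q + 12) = q*(q - 6)/(q^2 - 5*q + 6)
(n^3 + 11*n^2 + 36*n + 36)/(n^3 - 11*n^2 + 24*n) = (n^3 + 11*n^2 + 36*n + 36)/(n*(n^2 - 11*n + 24))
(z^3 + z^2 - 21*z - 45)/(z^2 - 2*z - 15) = z + 3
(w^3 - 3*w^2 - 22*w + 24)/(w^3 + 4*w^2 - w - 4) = (w - 6)/(w + 1)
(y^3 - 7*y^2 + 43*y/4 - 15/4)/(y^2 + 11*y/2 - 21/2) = (2*y^2 - 11*y + 5)/(2*(y + 7))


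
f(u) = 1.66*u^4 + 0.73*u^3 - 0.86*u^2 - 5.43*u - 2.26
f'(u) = 6.64*u^3 + 2.19*u^2 - 1.72*u - 5.43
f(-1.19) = 5.08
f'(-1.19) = -11.47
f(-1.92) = 22.39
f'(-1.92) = -41.05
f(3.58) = 273.44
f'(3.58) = 321.14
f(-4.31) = 519.54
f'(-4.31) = -488.95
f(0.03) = -2.42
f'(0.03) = -5.48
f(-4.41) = 570.21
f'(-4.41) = -524.74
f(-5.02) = 965.18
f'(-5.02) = -781.61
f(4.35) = 612.32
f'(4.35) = 575.09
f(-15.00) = 81459.44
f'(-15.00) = -21896.88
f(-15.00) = 81459.44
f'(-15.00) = -21896.88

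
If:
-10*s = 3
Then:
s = -3/10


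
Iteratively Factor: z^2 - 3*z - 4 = (z - 4)*(z + 1)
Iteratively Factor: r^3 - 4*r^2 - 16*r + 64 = (r - 4)*(r^2 - 16) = (r - 4)^2*(r + 4)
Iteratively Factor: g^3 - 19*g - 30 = (g - 5)*(g^2 + 5*g + 6) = (g - 5)*(g + 3)*(g + 2)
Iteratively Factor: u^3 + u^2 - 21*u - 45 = (u - 5)*(u^2 + 6*u + 9) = (u - 5)*(u + 3)*(u + 3)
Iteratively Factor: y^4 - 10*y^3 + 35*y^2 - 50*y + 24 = (y - 2)*(y^3 - 8*y^2 + 19*y - 12) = (y - 2)*(y - 1)*(y^2 - 7*y + 12) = (y - 4)*(y - 2)*(y - 1)*(y - 3)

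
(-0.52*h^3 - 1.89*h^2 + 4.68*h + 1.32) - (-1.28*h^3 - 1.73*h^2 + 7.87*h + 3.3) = 0.76*h^3 - 0.16*h^2 - 3.19*h - 1.98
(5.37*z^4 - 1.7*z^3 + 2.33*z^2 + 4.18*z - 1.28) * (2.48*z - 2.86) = 13.3176*z^5 - 19.5742*z^4 + 10.6404*z^3 + 3.7026*z^2 - 15.1292*z + 3.6608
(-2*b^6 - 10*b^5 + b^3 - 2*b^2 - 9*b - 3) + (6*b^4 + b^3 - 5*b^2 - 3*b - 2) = -2*b^6 - 10*b^5 + 6*b^4 + 2*b^3 - 7*b^2 - 12*b - 5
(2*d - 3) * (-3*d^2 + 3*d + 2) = -6*d^3 + 15*d^2 - 5*d - 6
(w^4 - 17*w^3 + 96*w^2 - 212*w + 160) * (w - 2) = w^5 - 19*w^4 + 130*w^3 - 404*w^2 + 584*w - 320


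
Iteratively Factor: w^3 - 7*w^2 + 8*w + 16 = (w + 1)*(w^2 - 8*w + 16) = (w - 4)*(w + 1)*(w - 4)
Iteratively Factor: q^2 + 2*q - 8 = (q - 2)*(q + 4)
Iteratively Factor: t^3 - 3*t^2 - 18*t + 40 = (t - 5)*(t^2 + 2*t - 8) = (t - 5)*(t - 2)*(t + 4)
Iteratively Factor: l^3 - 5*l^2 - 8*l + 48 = (l + 3)*(l^2 - 8*l + 16) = (l - 4)*(l + 3)*(l - 4)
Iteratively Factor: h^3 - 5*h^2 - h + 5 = (h - 1)*(h^2 - 4*h - 5) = (h - 1)*(h + 1)*(h - 5)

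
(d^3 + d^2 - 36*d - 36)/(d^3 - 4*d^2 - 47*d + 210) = (d^2 + 7*d + 6)/(d^2 + 2*d - 35)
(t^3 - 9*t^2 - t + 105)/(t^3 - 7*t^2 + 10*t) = (t^2 - 4*t - 21)/(t*(t - 2))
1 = 1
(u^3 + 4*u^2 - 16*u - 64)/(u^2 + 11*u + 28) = (u^2 - 16)/(u + 7)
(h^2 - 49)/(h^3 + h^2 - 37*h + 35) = (h - 7)/(h^2 - 6*h + 5)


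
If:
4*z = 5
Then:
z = 5/4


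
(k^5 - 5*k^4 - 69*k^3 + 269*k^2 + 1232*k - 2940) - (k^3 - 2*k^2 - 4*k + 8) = k^5 - 5*k^4 - 70*k^3 + 271*k^2 + 1236*k - 2948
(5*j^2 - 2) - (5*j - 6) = 5*j^2 - 5*j + 4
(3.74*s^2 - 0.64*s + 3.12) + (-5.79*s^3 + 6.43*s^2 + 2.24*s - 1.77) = -5.79*s^3 + 10.17*s^2 + 1.6*s + 1.35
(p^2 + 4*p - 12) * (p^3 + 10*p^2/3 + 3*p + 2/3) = p^5 + 22*p^4/3 + 13*p^3/3 - 82*p^2/3 - 100*p/3 - 8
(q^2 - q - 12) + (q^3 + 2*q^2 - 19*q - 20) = q^3 + 3*q^2 - 20*q - 32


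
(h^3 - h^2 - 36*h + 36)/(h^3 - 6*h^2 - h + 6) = (h + 6)/(h + 1)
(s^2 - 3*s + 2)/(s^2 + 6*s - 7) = (s - 2)/(s + 7)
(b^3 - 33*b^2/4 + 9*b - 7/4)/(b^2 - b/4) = b - 8 + 7/b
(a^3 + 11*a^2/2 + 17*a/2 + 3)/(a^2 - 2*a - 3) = (2*a^3 + 11*a^2 + 17*a + 6)/(2*(a^2 - 2*a - 3))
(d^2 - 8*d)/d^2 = (d - 8)/d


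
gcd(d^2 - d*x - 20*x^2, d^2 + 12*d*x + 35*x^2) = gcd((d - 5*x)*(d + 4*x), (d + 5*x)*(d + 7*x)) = 1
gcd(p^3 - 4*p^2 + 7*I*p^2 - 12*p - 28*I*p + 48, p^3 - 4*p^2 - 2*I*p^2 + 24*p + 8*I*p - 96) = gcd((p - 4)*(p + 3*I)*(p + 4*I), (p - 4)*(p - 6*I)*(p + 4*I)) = p^2 + p*(-4 + 4*I) - 16*I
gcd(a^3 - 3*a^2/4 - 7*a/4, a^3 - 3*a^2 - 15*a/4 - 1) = 1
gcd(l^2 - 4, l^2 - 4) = l^2 - 4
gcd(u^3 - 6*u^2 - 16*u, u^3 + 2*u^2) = u^2 + 2*u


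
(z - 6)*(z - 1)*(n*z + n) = n*z^3 - 6*n*z^2 - n*z + 6*n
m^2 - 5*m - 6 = (m - 6)*(m + 1)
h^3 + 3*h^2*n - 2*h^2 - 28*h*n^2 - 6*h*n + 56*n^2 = (h - 2)*(h - 4*n)*(h + 7*n)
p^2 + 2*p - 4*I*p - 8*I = (p + 2)*(p - 4*I)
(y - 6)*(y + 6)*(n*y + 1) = n*y^3 - 36*n*y + y^2 - 36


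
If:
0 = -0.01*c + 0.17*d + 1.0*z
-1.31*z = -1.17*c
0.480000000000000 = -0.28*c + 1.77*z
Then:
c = 0.37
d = -1.92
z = 0.33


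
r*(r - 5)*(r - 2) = r^3 - 7*r^2 + 10*r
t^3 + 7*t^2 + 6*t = t*(t + 1)*(t + 6)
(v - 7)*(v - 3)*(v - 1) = v^3 - 11*v^2 + 31*v - 21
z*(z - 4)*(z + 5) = z^3 + z^2 - 20*z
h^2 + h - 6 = (h - 2)*(h + 3)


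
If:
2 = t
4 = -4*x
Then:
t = 2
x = -1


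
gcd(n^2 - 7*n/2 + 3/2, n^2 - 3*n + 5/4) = n - 1/2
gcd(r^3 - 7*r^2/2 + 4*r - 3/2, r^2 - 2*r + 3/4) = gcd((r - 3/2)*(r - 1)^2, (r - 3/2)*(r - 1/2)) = r - 3/2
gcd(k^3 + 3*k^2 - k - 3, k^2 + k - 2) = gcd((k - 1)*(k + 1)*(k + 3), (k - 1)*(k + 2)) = k - 1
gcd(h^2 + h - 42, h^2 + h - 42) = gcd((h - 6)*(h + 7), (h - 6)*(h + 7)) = h^2 + h - 42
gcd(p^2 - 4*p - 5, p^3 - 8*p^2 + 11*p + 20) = p^2 - 4*p - 5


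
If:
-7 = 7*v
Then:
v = -1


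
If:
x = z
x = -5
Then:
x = -5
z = -5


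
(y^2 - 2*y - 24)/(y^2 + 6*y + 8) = (y - 6)/(y + 2)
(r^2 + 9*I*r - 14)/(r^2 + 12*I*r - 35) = (r + 2*I)/(r + 5*I)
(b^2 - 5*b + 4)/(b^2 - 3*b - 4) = (b - 1)/(b + 1)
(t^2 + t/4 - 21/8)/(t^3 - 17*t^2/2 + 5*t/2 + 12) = (t + 7/4)/(t^2 - 7*t - 8)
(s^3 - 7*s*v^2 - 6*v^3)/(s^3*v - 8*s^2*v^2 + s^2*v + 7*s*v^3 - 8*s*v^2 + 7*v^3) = (s^3 - 7*s*v^2 - 6*v^3)/(v*(s^3 - 8*s^2*v + s^2 + 7*s*v^2 - 8*s*v + 7*v^2))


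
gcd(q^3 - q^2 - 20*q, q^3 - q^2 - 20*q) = q^3 - q^2 - 20*q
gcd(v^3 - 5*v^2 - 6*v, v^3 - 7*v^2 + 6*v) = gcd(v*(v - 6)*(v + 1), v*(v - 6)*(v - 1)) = v^2 - 6*v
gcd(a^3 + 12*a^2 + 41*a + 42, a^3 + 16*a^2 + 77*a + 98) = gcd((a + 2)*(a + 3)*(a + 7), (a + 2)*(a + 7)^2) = a^2 + 9*a + 14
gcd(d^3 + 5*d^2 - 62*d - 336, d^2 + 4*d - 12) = d + 6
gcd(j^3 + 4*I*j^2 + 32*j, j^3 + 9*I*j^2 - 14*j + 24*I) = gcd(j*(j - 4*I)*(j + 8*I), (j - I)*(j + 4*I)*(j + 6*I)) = 1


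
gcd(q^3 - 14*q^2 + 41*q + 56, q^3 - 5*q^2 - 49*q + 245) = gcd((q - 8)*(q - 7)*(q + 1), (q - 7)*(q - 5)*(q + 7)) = q - 7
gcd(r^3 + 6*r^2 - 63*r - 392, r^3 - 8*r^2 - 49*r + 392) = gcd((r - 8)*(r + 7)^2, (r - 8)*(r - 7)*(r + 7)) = r^2 - r - 56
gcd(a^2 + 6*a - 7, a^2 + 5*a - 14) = a + 7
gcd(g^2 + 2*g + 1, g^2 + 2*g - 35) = 1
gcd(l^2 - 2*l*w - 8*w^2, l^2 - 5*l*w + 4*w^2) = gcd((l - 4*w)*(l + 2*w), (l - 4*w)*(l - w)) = -l + 4*w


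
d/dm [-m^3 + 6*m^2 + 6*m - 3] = -3*m^2 + 12*m + 6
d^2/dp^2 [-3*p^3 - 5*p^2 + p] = -18*p - 10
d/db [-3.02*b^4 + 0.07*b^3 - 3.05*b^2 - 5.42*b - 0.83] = -12.08*b^3 + 0.21*b^2 - 6.1*b - 5.42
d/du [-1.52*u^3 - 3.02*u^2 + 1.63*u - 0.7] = -4.56*u^2 - 6.04*u + 1.63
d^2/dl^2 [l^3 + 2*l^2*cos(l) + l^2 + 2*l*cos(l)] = -2*l^2*cos(l) - 8*l*sin(l) - 2*l*cos(l) + 6*l + 4*sqrt(2)*cos(l + pi/4) + 2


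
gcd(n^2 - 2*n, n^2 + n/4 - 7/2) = 1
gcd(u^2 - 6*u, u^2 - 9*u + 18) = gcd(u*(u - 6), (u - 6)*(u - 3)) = u - 6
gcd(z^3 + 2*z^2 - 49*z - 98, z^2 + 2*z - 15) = 1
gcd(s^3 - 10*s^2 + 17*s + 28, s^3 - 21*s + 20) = s - 4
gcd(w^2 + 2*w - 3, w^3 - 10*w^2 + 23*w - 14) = w - 1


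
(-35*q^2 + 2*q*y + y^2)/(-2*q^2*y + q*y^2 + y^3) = (-35*q^2 + 2*q*y + y^2)/(y*(-2*q^2 + q*y + y^2))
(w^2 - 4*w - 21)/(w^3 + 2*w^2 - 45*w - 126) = 1/(w + 6)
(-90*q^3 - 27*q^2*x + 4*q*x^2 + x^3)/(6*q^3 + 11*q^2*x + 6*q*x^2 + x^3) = (-30*q^2 + q*x + x^2)/(2*q^2 + 3*q*x + x^2)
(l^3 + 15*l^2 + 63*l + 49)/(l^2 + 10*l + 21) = (l^2 + 8*l + 7)/(l + 3)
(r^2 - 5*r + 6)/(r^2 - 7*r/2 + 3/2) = 2*(r - 2)/(2*r - 1)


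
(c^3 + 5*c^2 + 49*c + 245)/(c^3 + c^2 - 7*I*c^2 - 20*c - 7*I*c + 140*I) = (c + 7*I)/(c - 4)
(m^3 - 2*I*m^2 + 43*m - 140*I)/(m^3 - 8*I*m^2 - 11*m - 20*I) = (m + 7*I)/(m + I)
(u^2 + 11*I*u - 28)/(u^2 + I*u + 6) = (u^2 + 11*I*u - 28)/(u^2 + I*u + 6)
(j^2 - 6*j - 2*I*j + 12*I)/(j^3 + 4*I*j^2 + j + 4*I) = (j^2 - 6*j - 2*I*j + 12*I)/(j^3 + 4*I*j^2 + j + 4*I)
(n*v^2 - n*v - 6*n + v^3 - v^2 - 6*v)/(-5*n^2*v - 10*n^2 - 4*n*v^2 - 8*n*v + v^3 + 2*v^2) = (v - 3)/(-5*n + v)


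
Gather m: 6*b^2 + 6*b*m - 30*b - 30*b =6*b^2 + 6*b*m - 60*b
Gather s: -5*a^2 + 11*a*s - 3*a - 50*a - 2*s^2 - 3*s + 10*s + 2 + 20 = -5*a^2 - 53*a - 2*s^2 + s*(11*a + 7) + 22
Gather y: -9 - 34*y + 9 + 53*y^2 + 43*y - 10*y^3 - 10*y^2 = -10*y^3 + 43*y^2 + 9*y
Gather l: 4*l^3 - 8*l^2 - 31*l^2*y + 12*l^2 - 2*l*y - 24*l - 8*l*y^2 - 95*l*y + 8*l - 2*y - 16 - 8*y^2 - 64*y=4*l^3 + l^2*(4 - 31*y) + l*(-8*y^2 - 97*y - 16) - 8*y^2 - 66*y - 16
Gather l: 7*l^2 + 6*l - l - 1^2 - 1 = 7*l^2 + 5*l - 2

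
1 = 1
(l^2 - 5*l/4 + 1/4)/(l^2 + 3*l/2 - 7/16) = 4*(l - 1)/(4*l + 7)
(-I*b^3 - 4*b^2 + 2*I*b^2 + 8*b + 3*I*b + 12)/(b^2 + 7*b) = (-I*b^3 + 2*b^2*(-2 + I) + b*(8 + 3*I) + 12)/(b*(b + 7))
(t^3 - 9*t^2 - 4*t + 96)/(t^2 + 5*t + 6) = (t^2 - 12*t + 32)/(t + 2)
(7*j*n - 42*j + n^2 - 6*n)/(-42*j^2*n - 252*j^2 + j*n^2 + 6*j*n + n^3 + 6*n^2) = (6 - n)/(6*j*n + 36*j - n^2 - 6*n)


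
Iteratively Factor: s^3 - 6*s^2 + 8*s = (s)*(s^2 - 6*s + 8) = s*(s - 2)*(s - 4)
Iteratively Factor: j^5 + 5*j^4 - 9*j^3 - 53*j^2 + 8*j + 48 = (j + 4)*(j^4 + j^3 - 13*j^2 - j + 12) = (j + 4)^2*(j^3 - 3*j^2 - j + 3) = (j + 1)*(j + 4)^2*(j^2 - 4*j + 3) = (j - 3)*(j + 1)*(j + 4)^2*(j - 1)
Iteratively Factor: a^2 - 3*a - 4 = (a + 1)*(a - 4)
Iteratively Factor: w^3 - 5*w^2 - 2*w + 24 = (w - 3)*(w^2 - 2*w - 8) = (w - 3)*(w + 2)*(w - 4)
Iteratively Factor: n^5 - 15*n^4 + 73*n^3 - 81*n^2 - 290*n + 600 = (n - 5)*(n^4 - 10*n^3 + 23*n^2 + 34*n - 120) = (n - 5)*(n - 4)*(n^3 - 6*n^2 - n + 30) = (n - 5)^2*(n - 4)*(n^2 - n - 6) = (n - 5)^2*(n - 4)*(n - 3)*(n + 2)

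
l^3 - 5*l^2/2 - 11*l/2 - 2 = (l - 4)*(l + 1/2)*(l + 1)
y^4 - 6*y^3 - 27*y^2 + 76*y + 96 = (y - 8)*(y - 3)*(y + 1)*(y + 4)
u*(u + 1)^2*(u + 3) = u^4 + 5*u^3 + 7*u^2 + 3*u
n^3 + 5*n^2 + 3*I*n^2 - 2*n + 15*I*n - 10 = (n + 5)*(n + I)*(n + 2*I)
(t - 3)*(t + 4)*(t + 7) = t^3 + 8*t^2 - 5*t - 84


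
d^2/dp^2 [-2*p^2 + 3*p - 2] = -4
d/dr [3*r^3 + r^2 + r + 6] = 9*r^2 + 2*r + 1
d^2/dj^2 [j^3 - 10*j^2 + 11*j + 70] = 6*j - 20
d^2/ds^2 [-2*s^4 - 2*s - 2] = -24*s^2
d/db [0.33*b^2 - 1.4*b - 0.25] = 0.66*b - 1.4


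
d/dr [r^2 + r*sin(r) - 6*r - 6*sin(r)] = r*cos(r) + 2*r + sin(r) - 6*cos(r) - 6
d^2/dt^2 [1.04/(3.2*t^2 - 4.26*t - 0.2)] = (21.2992*t^2 - 28.35456*t - 1.04*(6.4*t - 4.26)*(12.8*t - 8.52) - 1.3312)/(-3.2*t^2 + 4.26*t + 0.2)^3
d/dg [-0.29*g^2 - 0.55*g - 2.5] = -0.58*g - 0.55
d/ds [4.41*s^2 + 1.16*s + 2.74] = 8.82*s + 1.16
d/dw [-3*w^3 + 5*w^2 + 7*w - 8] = -9*w^2 + 10*w + 7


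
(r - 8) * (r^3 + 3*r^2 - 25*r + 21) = r^4 - 5*r^3 - 49*r^2 + 221*r - 168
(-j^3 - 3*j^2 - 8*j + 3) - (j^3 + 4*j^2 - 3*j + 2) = -2*j^3 - 7*j^2 - 5*j + 1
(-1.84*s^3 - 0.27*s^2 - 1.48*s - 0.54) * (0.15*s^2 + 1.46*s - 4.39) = -0.276*s^5 - 2.7269*s^4 + 7.4614*s^3 - 1.0565*s^2 + 5.7088*s + 2.3706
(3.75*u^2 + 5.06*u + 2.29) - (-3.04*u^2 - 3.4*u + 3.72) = 6.79*u^2 + 8.46*u - 1.43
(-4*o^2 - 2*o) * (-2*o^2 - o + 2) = 8*o^4 + 8*o^3 - 6*o^2 - 4*o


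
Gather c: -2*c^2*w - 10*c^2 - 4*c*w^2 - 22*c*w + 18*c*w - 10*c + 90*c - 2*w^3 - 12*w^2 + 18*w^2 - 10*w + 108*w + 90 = c^2*(-2*w - 10) + c*(-4*w^2 - 4*w + 80) - 2*w^3 + 6*w^2 + 98*w + 90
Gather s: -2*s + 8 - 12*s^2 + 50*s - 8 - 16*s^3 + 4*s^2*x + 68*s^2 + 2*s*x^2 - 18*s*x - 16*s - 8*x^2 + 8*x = -16*s^3 + s^2*(4*x + 56) + s*(2*x^2 - 18*x + 32) - 8*x^2 + 8*x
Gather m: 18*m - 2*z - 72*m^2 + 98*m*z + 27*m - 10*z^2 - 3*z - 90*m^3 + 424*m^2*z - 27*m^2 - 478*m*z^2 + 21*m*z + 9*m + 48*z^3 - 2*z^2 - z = -90*m^3 + m^2*(424*z - 99) + m*(-478*z^2 + 119*z + 54) + 48*z^3 - 12*z^2 - 6*z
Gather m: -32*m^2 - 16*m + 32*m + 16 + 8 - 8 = -32*m^2 + 16*m + 16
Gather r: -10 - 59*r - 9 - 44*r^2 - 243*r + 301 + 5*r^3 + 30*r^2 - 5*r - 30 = 5*r^3 - 14*r^2 - 307*r + 252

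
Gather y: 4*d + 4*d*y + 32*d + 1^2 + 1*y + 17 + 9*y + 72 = 36*d + y*(4*d + 10) + 90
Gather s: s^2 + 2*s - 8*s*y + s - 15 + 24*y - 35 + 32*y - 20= s^2 + s*(3 - 8*y) + 56*y - 70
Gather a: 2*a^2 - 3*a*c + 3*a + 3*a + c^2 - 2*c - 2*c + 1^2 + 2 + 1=2*a^2 + a*(6 - 3*c) + c^2 - 4*c + 4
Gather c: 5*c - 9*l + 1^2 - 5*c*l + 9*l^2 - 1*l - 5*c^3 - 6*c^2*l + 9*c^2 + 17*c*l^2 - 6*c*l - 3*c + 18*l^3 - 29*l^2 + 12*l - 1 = -5*c^3 + c^2*(9 - 6*l) + c*(17*l^2 - 11*l + 2) + 18*l^3 - 20*l^2 + 2*l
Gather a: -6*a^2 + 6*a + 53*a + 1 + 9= -6*a^2 + 59*a + 10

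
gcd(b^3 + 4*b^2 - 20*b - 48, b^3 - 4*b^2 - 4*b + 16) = b^2 - 2*b - 8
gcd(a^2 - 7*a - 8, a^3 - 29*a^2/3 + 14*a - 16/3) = a - 8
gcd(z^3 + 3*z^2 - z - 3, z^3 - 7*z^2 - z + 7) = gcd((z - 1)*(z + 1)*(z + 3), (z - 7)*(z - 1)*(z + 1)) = z^2 - 1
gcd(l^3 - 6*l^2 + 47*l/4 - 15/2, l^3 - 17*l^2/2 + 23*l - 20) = l^2 - 9*l/2 + 5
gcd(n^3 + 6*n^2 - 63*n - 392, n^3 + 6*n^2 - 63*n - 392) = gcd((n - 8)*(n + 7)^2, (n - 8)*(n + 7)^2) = n^3 + 6*n^2 - 63*n - 392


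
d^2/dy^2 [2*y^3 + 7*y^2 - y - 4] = 12*y + 14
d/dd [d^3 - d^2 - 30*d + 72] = 3*d^2 - 2*d - 30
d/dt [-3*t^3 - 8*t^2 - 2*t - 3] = -9*t^2 - 16*t - 2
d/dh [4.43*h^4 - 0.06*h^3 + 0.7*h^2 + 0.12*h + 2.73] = 17.72*h^3 - 0.18*h^2 + 1.4*h + 0.12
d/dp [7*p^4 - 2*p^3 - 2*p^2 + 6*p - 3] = 28*p^3 - 6*p^2 - 4*p + 6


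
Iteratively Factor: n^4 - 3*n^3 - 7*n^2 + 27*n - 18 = (n - 3)*(n^3 - 7*n + 6) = (n - 3)*(n - 1)*(n^2 + n - 6) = (n - 3)*(n - 1)*(n + 3)*(n - 2)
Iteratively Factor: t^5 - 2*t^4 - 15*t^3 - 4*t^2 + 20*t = (t - 1)*(t^4 - t^3 - 16*t^2 - 20*t) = (t - 1)*(t + 2)*(t^3 - 3*t^2 - 10*t) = t*(t - 1)*(t + 2)*(t^2 - 3*t - 10) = t*(t - 1)*(t + 2)^2*(t - 5)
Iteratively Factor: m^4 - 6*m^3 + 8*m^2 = (m - 4)*(m^3 - 2*m^2) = (m - 4)*(m - 2)*(m^2) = m*(m - 4)*(m - 2)*(m)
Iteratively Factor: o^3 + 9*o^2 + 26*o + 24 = (o + 4)*(o^2 + 5*o + 6) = (o + 3)*(o + 4)*(o + 2)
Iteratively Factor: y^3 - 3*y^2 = (y - 3)*(y^2) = y*(y - 3)*(y)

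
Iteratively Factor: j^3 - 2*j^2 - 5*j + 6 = (j + 2)*(j^2 - 4*j + 3) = (j - 1)*(j + 2)*(j - 3)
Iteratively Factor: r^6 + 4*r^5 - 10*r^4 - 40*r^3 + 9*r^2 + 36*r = (r + 1)*(r^5 + 3*r^4 - 13*r^3 - 27*r^2 + 36*r) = r*(r + 1)*(r^4 + 3*r^3 - 13*r^2 - 27*r + 36) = r*(r + 1)*(r + 3)*(r^3 - 13*r + 12) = r*(r - 1)*(r + 1)*(r + 3)*(r^2 + r - 12) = r*(r - 1)*(r + 1)*(r + 3)*(r + 4)*(r - 3)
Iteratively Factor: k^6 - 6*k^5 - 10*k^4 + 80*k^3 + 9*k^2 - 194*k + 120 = (k + 3)*(k^5 - 9*k^4 + 17*k^3 + 29*k^2 - 78*k + 40) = (k - 5)*(k + 3)*(k^4 - 4*k^3 - 3*k^2 + 14*k - 8) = (k - 5)*(k - 4)*(k + 3)*(k^3 - 3*k + 2) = (k - 5)*(k - 4)*(k - 1)*(k + 3)*(k^2 + k - 2) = (k - 5)*(k - 4)*(k - 1)*(k + 2)*(k + 3)*(k - 1)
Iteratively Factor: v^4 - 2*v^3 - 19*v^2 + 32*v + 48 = (v - 4)*(v^3 + 2*v^2 - 11*v - 12) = (v - 4)*(v - 3)*(v^2 + 5*v + 4) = (v - 4)*(v - 3)*(v + 4)*(v + 1)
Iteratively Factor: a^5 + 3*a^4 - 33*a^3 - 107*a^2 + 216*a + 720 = (a - 5)*(a^4 + 8*a^3 + 7*a^2 - 72*a - 144) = (a - 5)*(a + 3)*(a^3 + 5*a^2 - 8*a - 48) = (a - 5)*(a + 3)*(a + 4)*(a^2 + a - 12) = (a - 5)*(a + 3)*(a + 4)^2*(a - 3)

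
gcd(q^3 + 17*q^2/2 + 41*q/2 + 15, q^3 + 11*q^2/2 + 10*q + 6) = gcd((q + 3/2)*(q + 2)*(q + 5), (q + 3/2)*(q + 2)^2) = q^2 + 7*q/2 + 3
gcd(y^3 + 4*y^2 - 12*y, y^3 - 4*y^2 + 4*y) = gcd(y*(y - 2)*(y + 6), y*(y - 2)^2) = y^2 - 2*y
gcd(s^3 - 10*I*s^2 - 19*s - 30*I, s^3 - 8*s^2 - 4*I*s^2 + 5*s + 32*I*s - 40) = s^2 - 4*I*s + 5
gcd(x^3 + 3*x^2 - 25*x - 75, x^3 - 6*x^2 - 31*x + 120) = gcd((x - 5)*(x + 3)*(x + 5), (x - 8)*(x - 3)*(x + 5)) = x + 5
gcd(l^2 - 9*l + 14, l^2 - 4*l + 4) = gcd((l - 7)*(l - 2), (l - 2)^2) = l - 2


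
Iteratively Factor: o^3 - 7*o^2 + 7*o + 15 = (o + 1)*(o^2 - 8*o + 15) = (o - 3)*(o + 1)*(o - 5)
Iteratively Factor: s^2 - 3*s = (s)*(s - 3)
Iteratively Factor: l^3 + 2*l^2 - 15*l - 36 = (l - 4)*(l^2 + 6*l + 9) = (l - 4)*(l + 3)*(l + 3)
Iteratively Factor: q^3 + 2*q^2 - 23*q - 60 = (q + 3)*(q^2 - q - 20) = (q - 5)*(q + 3)*(q + 4)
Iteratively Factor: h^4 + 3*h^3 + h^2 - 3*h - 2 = (h + 1)*(h^3 + 2*h^2 - h - 2) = (h + 1)^2*(h^2 + h - 2) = (h + 1)^2*(h + 2)*(h - 1)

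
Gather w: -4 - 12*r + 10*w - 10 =-12*r + 10*w - 14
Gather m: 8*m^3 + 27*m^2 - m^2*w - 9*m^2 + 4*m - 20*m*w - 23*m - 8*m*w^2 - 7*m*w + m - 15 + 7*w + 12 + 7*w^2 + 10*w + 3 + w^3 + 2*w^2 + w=8*m^3 + m^2*(18 - w) + m*(-8*w^2 - 27*w - 18) + w^3 + 9*w^2 + 18*w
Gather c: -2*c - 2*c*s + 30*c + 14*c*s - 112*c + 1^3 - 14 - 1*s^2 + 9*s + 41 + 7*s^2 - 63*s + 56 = c*(12*s - 84) + 6*s^2 - 54*s + 84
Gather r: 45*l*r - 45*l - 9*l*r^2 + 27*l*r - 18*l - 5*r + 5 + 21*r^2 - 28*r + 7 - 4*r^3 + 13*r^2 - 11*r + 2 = -63*l - 4*r^3 + r^2*(34 - 9*l) + r*(72*l - 44) + 14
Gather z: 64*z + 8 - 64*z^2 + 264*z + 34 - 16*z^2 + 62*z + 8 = -80*z^2 + 390*z + 50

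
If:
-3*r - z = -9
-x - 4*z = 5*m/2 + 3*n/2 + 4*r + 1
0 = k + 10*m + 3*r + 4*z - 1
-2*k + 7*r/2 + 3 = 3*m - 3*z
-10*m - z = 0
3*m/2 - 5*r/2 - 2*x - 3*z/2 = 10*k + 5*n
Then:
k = 149/92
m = 177/368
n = -12523/1472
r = 847/184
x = 33517/2944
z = -885/184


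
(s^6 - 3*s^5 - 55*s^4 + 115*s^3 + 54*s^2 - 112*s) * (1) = s^6 - 3*s^5 - 55*s^4 + 115*s^3 + 54*s^2 - 112*s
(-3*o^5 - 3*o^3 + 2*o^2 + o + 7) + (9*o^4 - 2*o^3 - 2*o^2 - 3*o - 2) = -3*o^5 + 9*o^4 - 5*o^3 - 2*o + 5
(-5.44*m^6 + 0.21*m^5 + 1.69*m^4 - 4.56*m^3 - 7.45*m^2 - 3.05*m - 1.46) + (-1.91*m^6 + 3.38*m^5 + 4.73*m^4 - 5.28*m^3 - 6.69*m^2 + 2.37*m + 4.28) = -7.35*m^6 + 3.59*m^5 + 6.42*m^4 - 9.84*m^3 - 14.14*m^2 - 0.68*m + 2.82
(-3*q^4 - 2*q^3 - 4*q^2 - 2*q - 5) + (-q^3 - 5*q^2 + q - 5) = -3*q^4 - 3*q^3 - 9*q^2 - q - 10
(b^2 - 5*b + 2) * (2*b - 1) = 2*b^3 - 11*b^2 + 9*b - 2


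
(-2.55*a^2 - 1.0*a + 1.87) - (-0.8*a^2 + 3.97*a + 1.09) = -1.75*a^2 - 4.97*a + 0.78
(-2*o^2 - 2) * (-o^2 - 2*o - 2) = 2*o^4 + 4*o^3 + 6*o^2 + 4*o + 4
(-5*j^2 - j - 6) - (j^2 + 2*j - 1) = -6*j^2 - 3*j - 5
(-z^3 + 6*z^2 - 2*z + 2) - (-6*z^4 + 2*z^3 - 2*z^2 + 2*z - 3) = 6*z^4 - 3*z^3 + 8*z^2 - 4*z + 5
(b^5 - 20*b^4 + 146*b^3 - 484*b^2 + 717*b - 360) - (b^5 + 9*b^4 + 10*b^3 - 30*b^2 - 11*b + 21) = -29*b^4 + 136*b^3 - 454*b^2 + 728*b - 381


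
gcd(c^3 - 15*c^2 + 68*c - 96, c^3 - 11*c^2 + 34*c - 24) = c - 4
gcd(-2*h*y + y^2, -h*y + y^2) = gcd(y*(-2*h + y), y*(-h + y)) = y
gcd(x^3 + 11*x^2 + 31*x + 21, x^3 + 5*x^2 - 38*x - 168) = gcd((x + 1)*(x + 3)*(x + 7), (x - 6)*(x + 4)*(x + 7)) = x + 7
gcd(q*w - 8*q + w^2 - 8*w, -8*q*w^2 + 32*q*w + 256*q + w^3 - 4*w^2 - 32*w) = w - 8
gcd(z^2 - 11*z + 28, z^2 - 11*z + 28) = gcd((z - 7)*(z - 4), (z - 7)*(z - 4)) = z^2 - 11*z + 28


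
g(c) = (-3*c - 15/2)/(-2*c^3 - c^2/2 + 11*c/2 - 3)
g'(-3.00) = -0.02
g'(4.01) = -0.11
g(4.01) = 0.17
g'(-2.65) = -0.13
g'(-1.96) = -56.65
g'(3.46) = -0.19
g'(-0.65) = 1.00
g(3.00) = 0.37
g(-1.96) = 2.52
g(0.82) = -140.16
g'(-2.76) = -0.08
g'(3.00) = -0.35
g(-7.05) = 0.02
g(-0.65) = 0.89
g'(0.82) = 1231.06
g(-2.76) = 0.04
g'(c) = (-3*c - 15/2)*(6*c^2 + c - 11/2)/(-2*c^3 - c^2/2 + 11*c/2 - 3)^2 - 3/(-2*c^3 - c^2/2 + 11*c/2 - 3) = 3*(-16*c^3 - 62*c^2 - 10*c + 67)/(16*c^6 + 8*c^5 - 87*c^4 + 26*c^3 + 133*c^2 - 132*c + 36)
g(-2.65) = 0.03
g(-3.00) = 0.05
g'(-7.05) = 0.00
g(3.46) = 0.25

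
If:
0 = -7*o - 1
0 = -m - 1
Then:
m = -1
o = -1/7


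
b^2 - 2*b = b*(b - 2)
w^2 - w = w*(w - 1)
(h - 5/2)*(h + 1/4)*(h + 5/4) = h^3 - h^2 - 55*h/16 - 25/32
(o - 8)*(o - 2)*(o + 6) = o^3 - 4*o^2 - 44*o + 96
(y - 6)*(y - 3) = y^2 - 9*y + 18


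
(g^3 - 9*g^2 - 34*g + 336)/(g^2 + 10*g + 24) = (g^2 - 15*g + 56)/(g + 4)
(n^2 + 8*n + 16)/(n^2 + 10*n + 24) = (n + 4)/(n + 6)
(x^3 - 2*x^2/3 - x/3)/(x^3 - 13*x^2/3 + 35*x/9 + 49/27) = 9*x*(x - 1)/(9*x^2 - 42*x + 49)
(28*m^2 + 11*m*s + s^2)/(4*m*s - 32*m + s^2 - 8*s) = (7*m + s)/(s - 8)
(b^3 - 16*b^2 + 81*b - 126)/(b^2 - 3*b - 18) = (b^2 - 10*b + 21)/(b + 3)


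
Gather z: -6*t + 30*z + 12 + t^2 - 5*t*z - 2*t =t^2 - 8*t + z*(30 - 5*t) + 12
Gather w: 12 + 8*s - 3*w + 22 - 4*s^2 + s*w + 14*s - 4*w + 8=-4*s^2 + 22*s + w*(s - 7) + 42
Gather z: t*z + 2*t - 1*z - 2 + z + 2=t*z + 2*t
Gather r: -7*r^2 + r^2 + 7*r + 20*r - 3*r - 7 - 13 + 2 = -6*r^2 + 24*r - 18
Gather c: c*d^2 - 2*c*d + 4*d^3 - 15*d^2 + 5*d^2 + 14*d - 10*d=c*(d^2 - 2*d) + 4*d^3 - 10*d^2 + 4*d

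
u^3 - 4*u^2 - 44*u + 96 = (u - 8)*(u - 2)*(u + 6)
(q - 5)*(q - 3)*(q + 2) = q^3 - 6*q^2 - q + 30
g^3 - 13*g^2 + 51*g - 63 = (g - 7)*(g - 3)^2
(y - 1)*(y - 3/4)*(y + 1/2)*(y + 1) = y^4 - y^3/4 - 11*y^2/8 + y/4 + 3/8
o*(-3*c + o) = -3*c*o + o^2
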